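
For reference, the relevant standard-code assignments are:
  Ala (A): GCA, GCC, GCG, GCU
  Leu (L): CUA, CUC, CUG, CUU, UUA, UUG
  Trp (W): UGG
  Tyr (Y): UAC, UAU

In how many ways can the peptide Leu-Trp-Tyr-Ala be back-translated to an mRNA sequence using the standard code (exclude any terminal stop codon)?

Leu: 6 codons.
Trp: 1 codon.
Tyr: 2 codons.
Ala: 4 codons.
6 × 1 × 2 × 4 = 48.

48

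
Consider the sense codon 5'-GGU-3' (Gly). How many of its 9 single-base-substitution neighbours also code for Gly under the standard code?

Position 1: none → 0 synonymous.
Position 2: none → 0 synonymous.
Position 3: GGC, GGA, GGG → 3 synonymous.
Total: 0 + 0 + 3 = 3.

3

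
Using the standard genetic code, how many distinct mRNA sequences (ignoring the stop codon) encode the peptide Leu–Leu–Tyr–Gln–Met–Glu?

Leu: 6 codons.
Leu: 6 codons.
Tyr: 2 codons.
Gln: 2 codons.
Met: 1 codon.
Glu: 2 codons.
6 × 6 × 2 × 2 × 1 × 2 = 288.

288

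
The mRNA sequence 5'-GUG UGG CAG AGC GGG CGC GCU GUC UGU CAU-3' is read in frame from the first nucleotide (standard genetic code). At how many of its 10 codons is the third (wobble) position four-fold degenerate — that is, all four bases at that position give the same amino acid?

Codon 1 GUG (Val): third position 4-fold.
Codon 2 UGG (Trp): third position 1-fold.
Codon 3 CAG (Gln): third position 2-fold.
Codon 4 AGC (Ser): third position 2-fold.
Codon 5 GGG (Gly): third position 4-fold.
Codon 6 CGC (Arg): third position 4-fold.
Codon 7 GCU (Ala): third position 4-fold.
Codon 8 GUC (Val): third position 4-fold.
Codon 9 UGU (Cys): third position 2-fold.
Codon 10 CAU (His): third position 2-fold.
Four-fold degenerate third positions: 5.

5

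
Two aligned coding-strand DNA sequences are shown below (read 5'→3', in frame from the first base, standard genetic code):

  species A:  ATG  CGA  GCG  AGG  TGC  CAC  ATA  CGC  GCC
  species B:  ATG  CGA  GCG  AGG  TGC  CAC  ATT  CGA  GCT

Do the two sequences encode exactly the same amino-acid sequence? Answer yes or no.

yes

Codon 1: ATG Met / ATG Met — identical.
Codon 2: CGA Arg / CGA Arg — identical.
Codon 3: GCG Ala / GCG Ala — identical.
Codon 4: AGG Arg / AGG Arg — identical.
Codon 5: TGC Cys / TGC Cys — identical.
Codon 6: CAC His / CAC His — identical.
Codon 7: ATA Ile / ATT Ile — synonymous.
Codon 8: CGC Arg / CGA Arg — synonymous.
Codon 9: GCC Ala / GCT Ala — synonymous.
Nonsynonymous differences: 0 → same protein.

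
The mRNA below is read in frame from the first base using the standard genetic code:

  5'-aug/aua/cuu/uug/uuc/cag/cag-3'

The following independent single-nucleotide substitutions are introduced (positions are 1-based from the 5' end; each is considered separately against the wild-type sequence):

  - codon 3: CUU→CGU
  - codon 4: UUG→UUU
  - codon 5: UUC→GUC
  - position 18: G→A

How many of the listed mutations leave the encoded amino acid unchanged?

Codon 3: CUU (Leu) → CGU (Arg) — missense.
Codon 4: UUG (Leu) → UUU (Phe) — missense.
Codon 5: UUC (Phe) → GUC (Val) — missense.
Codon 6: CAG (Gln) → CAA (Gln) — synonymous.
Synonymous: 1 of 4.

1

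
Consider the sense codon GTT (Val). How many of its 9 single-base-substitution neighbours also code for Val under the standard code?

Position 1: none → 0 synonymous.
Position 2: none → 0 synonymous.
Position 3: GTC, GTA, GTG → 3 synonymous.
Total: 0 + 0 + 3 = 3.

3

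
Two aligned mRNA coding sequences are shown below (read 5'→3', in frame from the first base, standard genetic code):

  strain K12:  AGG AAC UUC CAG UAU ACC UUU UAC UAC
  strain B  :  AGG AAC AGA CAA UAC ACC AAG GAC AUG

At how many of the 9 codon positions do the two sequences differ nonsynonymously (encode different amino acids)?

4

Codon 1: AGG Arg / AGG Arg — identical.
Codon 2: AAC Asn / AAC Asn — identical.
Codon 3: UUC Phe / AGA Arg — nonsynonymous.
Codon 4: CAG Gln / CAA Gln — synonymous.
Codon 5: UAU Tyr / UAC Tyr — synonymous.
Codon 6: ACC Thr / ACC Thr — identical.
Codon 7: UUU Phe / AAG Lys — nonsynonymous.
Codon 8: UAC Tyr / GAC Asp — nonsynonymous.
Codon 9: UAC Tyr / AUG Met — nonsynonymous.
Nonsynonymous differences: 4.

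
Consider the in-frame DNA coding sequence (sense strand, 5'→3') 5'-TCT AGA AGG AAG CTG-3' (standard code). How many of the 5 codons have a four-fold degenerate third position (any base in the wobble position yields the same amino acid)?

Codon 1 TCT (Ser): third position 4-fold.
Codon 2 AGA (Arg): third position 2-fold.
Codon 3 AGG (Arg): third position 2-fold.
Codon 4 AAG (Lys): third position 2-fold.
Codon 5 CTG (Leu): third position 4-fold.
Four-fold degenerate third positions: 2.

2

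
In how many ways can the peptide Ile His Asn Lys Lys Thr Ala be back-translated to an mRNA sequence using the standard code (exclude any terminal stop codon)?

768

Ile: 3 codons.
His: 2 codons.
Asn: 2 codons.
Lys: 2 codons.
Lys: 2 codons.
Thr: 4 codons.
Ala: 4 codons.
3 × 2 × 2 × 2 × 2 × 4 × 4 = 768.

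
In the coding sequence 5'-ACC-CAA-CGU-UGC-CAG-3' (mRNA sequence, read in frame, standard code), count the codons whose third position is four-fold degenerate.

2

Codon 1 ACC (Thr): third position 4-fold.
Codon 2 CAA (Gln): third position 2-fold.
Codon 3 CGU (Arg): third position 4-fold.
Codon 4 UGC (Cys): third position 2-fold.
Codon 5 CAG (Gln): third position 2-fold.
Four-fold degenerate third positions: 2.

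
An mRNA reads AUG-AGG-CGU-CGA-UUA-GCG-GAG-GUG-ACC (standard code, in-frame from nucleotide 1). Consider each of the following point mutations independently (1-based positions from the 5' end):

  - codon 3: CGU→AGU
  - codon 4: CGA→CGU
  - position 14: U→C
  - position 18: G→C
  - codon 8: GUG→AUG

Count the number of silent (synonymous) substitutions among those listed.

Codon 3: CGU (Arg) → AGU (Ser) — missense.
Codon 4: CGA (Arg) → CGU (Arg) — synonymous.
Codon 5: UUA (Leu) → UCA (Ser) — missense.
Codon 6: GCG (Ala) → GCC (Ala) — synonymous.
Codon 8: GUG (Val) → AUG (Met) — missense.
Synonymous: 2 of 5.

2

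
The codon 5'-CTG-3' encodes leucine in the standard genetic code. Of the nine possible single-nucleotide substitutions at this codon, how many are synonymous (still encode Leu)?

4

Position 1: TTG → 1 synonymous.
Position 2: none → 0 synonymous.
Position 3: CTT, CTC, CTA → 3 synonymous.
Total: 1 + 0 + 3 = 4.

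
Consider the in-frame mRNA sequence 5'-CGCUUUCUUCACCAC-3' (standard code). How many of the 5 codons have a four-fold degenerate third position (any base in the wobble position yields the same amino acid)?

2

Codon 1 CGC (Arg): third position 4-fold.
Codon 2 UUU (Phe): third position 2-fold.
Codon 3 CUU (Leu): third position 4-fold.
Codon 4 CAC (His): third position 2-fold.
Codon 5 CAC (His): third position 2-fold.
Four-fold degenerate third positions: 2.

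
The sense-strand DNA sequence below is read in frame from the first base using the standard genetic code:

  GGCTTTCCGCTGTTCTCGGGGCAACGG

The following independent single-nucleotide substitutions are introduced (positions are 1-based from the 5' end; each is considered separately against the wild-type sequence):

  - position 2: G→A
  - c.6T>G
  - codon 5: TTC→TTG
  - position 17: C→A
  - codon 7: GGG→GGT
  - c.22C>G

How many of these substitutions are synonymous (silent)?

Codon 1: GGC (Gly) → GAC (Asp) — missense.
Codon 2: TTT (Phe) → TTG (Leu) — missense.
Codon 5: TTC (Phe) → TTG (Leu) — missense.
Codon 6: TCG (Ser) → TAG (Stop) — nonsense.
Codon 7: GGG (Gly) → GGT (Gly) — synonymous.
Codon 8: CAA (Gln) → GAA (Glu) — missense.
Synonymous: 1 of 6.

1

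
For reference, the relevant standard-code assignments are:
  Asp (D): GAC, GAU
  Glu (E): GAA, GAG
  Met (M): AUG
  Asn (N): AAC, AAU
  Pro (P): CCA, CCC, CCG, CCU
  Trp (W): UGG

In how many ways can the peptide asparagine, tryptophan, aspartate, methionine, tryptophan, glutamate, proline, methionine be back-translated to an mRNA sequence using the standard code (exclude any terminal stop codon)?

Asn: 2 codons.
Trp: 1 codon.
Asp: 2 codons.
Met: 1 codon.
Trp: 1 codon.
Glu: 2 codons.
Pro: 4 codons.
Met: 1 codon.
2 × 1 × 2 × 1 × 1 × 2 × 4 × 1 = 32.

32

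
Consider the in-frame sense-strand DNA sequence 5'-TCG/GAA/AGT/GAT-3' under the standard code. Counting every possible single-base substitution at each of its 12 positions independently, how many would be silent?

Codon 1 (TCG, Ser): 3 synonymous substitutions.
Codon 2 (GAA, Glu): 1 synonymous substitution.
Codon 3 (AGT, Ser): 1 synonymous substitution.
Codon 4 (GAT, Asp): 1 synonymous substitution.
Total: 3 + 1 + 1 + 1 = 6.

6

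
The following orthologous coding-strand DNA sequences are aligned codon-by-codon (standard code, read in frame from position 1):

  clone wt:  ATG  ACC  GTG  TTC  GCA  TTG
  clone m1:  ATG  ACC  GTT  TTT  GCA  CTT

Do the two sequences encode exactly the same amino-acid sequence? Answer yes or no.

yes

Codon 1: ATG Met / ATG Met — identical.
Codon 2: ACC Thr / ACC Thr — identical.
Codon 3: GTG Val / GTT Val — synonymous.
Codon 4: TTC Phe / TTT Phe — synonymous.
Codon 5: GCA Ala / GCA Ala — identical.
Codon 6: TTG Leu / CTT Leu — synonymous.
Nonsynonymous differences: 0 → same protein.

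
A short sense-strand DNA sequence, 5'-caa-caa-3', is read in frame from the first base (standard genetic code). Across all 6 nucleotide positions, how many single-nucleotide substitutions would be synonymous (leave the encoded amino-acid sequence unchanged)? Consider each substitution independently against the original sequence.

2

Codon 1 (CAA, Gln): 1 synonymous substitution.
Codon 2 (CAA, Gln): 1 synonymous substitution.
Total: 1 + 1 = 2.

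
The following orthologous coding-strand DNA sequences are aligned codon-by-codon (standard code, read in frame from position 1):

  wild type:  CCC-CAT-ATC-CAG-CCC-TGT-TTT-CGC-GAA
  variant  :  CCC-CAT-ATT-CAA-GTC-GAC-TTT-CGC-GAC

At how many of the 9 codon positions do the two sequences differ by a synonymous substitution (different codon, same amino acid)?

Codon 1: CCC Pro / CCC Pro — identical.
Codon 2: CAT His / CAT His — identical.
Codon 3: ATC Ile / ATT Ile — synonymous.
Codon 4: CAG Gln / CAA Gln — synonymous.
Codon 5: CCC Pro / GTC Val — nonsynonymous.
Codon 6: TGT Cys / GAC Asp — nonsynonymous.
Codon 7: TTT Phe / TTT Phe — identical.
Codon 8: CGC Arg / CGC Arg — identical.
Codon 9: GAA Glu / GAC Asp — nonsynonymous.
Synonymous differences: 2.

2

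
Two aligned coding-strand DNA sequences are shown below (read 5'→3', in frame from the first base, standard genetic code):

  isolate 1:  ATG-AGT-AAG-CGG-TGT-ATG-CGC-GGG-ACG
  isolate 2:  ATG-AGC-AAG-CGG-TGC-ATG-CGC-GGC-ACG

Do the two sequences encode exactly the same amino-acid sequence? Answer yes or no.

Codon 1: ATG Met / ATG Met — identical.
Codon 2: AGT Ser / AGC Ser — synonymous.
Codon 3: AAG Lys / AAG Lys — identical.
Codon 4: CGG Arg / CGG Arg — identical.
Codon 5: TGT Cys / TGC Cys — synonymous.
Codon 6: ATG Met / ATG Met — identical.
Codon 7: CGC Arg / CGC Arg — identical.
Codon 8: GGG Gly / GGC Gly — synonymous.
Codon 9: ACG Thr / ACG Thr — identical.
Nonsynonymous differences: 0 → same protein.

yes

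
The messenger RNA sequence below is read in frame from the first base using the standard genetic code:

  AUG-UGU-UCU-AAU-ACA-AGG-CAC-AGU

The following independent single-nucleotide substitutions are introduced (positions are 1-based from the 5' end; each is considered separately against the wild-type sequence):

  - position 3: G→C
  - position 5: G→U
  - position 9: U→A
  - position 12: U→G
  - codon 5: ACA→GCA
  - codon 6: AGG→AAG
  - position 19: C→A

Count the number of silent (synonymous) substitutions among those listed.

Codon 1: AUG (Met) → AUC (Ile) — missense.
Codon 2: UGU (Cys) → UUU (Phe) — missense.
Codon 3: UCU (Ser) → UCA (Ser) — synonymous.
Codon 4: AAU (Asn) → AAG (Lys) — missense.
Codon 5: ACA (Thr) → GCA (Ala) — missense.
Codon 6: AGG (Arg) → AAG (Lys) — missense.
Codon 7: CAC (His) → AAC (Asn) — missense.
Synonymous: 1 of 7.

1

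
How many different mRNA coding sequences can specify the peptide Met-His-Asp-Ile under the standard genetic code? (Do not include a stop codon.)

Met: 1 codon.
His: 2 codons.
Asp: 2 codons.
Ile: 3 codons.
1 × 2 × 2 × 3 = 12.

12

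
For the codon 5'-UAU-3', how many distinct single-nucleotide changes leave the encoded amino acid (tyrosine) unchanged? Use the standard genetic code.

Position 1: none → 0 synonymous.
Position 2: none → 0 synonymous.
Position 3: UAC → 1 synonymous.
Total: 0 + 0 + 1 = 1.

1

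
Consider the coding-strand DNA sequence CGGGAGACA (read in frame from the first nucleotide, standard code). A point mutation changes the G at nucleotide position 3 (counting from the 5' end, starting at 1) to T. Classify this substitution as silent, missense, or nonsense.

silent

Position 3 falls in codon 1: CGG → Arg.
After the substitution the codon is CGT → Arg.
Both encode Arg, so the change is synonymous.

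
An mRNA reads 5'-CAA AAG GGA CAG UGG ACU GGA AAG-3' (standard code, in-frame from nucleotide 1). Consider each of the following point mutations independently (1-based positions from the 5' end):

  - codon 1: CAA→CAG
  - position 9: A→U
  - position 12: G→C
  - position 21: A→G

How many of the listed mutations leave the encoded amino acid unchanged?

Codon 1: CAA (Gln) → CAG (Gln) — synonymous.
Codon 3: GGA (Gly) → GGU (Gly) — synonymous.
Codon 4: CAG (Gln) → CAC (His) — missense.
Codon 7: GGA (Gly) → GGG (Gly) — synonymous.
Synonymous: 3 of 4.

3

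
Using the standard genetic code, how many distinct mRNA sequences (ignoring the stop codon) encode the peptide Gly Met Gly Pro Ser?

384

Gly: 4 codons.
Met: 1 codon.
Gly: 4 codons.
Pro: 4 codons.
Ser: 6 codons.
4 × 1 × 4 × 4 × 6 = 384.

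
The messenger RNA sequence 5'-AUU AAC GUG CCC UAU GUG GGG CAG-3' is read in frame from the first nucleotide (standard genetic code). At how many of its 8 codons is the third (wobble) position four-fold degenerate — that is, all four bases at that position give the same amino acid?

Codon 1 AUU (Ile): third position 3-fold.
Codon 2 AAC (Asn): third position 2-fold.
Codon 3 GUG (Val): third position 4-fold.
Codon 4 CCC (Pro): third position 4-fold.
Codon 5 UAU (Tyr): third position 2-fold.
Codon 6 GUG (Val): third position 4-fold.
Codon 7 GGG (Gly): third position 4-fold.
Codon 8 CAG (Gln): third position 2-fold.
Four-fold degenerate third positions: 4.

4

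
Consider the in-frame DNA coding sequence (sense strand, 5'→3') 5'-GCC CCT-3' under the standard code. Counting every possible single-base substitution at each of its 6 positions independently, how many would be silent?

6

Codon 1 (GCC, Ala): 3 synonymous substitutions.
Codon 2 (CCT, Pro): 3 synonymous substitutions.
Total: 3 + 3 = 6.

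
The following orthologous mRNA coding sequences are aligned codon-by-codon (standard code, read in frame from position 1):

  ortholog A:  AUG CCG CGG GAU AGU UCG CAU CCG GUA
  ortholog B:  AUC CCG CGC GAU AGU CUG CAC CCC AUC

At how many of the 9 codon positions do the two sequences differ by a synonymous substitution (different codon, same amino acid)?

Codon 1: AUG Met / AUC Ile — nonsynonymous.
Codon 2: CCG Pro / CCG Pro — identical.
Codon 3: CGG Arg / CGC Arg — synonymous.
Codon 4: GAU Asp / GAU Asp — identical.
Codon 5: AGU Ser / AGU Ser — identical.
Codon 6: UCG Ser / CUG Leu — nonsynonymous.
Codon 7: CAU His / CAC His — synonymous.
Codon 8: CCG Pro / CCC Pro — synonymous.
Codon 9: GUA Val / AUC Ile — nonsynonymous.
Synonymous differences: 3.

3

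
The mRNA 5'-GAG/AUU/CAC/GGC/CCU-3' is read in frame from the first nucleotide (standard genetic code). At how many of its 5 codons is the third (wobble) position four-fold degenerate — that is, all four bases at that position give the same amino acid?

2

Codon 1 GAG (Glu): third position 2-fold.
Codon 2 AUU (Ile): third position 3-fold.
Codon 3 CAC (His): third position 2-fold.
Codon 4 GGC (Gly): third position 4-fold.
Codon 5 CCU (Pro): third position 4-fold.
Four-fold degenerate third positions: 2.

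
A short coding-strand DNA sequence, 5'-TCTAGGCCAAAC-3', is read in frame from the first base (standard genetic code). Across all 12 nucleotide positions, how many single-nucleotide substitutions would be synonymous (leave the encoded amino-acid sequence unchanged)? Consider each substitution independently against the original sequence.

Codon 1 (TCT, Ser): 3 synonymous substitutions.
Codon 2 (AGG, Arg): 2 synonymous substitutions.
Codon 3 (CCA, Pro): 3 synonymous substitutions.
Codon 4 (AAC, Asn): 1 synonymous substitution.
Total: 3 + 2 + 3 + 1 = 9.

9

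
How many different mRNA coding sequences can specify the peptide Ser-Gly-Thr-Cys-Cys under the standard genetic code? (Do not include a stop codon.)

384

Ser: 6 codons.
Gly: 4 codons.
Thr: 4 codons.
Cys: 2 codons.
Cys: 2 codons.
6 × 4 × 4 × 2 × 2 = 384.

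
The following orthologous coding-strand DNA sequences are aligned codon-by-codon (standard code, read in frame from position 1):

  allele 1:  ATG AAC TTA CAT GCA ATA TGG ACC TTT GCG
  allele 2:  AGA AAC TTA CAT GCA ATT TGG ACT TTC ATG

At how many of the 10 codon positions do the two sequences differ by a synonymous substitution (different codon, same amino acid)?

Codon 1: ATG Met / AGA Arg — nonsynonymous.
Codon 2: AAC Asn / AAC Asn — identical.
Codon 3: TTA Leu / TTA Leu — identical.
Codon 4: CAT His / CAT His — identical.
Codon 5: GCA Ala / GCA Ala — identical.
Codon 6: ATA Ile / ATT Ile — synonymous.
Codon 7: TGG Trp / TGG Trp — identical.
Codon 8: ACC Thr / ACT Thr — synonymous.
Codon 9: TTT Phe / TTC Phe — synonymous.
Codon 10: GCG Ala / ATG Met — nonsynonymous.
Synonymous differences: 3.

3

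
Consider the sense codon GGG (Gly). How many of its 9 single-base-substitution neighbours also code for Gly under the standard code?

Position 1: none → 0 synonymous.
Position 2: none → 0 synonymous.
Position 3: GGU, GGC, GGA → 3 synonymous.
Total: 0 + 0 + 3 = 3.

3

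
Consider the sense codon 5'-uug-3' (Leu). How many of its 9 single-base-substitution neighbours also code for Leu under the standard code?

2

Position 1: CUG → 1 synonymous.
Position 2: none → 0 synonymous.
Position 3: UUA → 1 synonymous.
Total: 1 + 0 + 1 = 2.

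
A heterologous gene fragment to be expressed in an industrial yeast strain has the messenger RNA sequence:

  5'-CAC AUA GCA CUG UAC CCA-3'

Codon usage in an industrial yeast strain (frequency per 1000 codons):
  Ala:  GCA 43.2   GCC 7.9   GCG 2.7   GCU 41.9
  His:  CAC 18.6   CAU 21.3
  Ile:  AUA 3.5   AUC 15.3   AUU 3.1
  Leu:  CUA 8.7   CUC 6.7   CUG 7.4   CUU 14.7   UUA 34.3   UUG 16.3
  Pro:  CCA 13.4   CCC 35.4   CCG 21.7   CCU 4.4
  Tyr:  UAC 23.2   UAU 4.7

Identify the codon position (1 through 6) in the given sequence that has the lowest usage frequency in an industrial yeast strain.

Codon 1 CAC (His): 18.6 per 1000.
Codon 2 AUA (Ile): 3.5 per 1000.
Codon 3 GCA (Ala): 43.2 per 1000.
Codon 4 CUG (Leu): 7.4 per 1000.
Codon 5 UAC (Tyr): 23.2 per 1000.
Codon 6 CCA (Pro): 13.4 per 1000.
Lowest frequency is 3.5 at codon 2.

2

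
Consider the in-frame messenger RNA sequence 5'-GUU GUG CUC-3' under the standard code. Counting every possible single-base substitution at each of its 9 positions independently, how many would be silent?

9

Codon 1 (GUU, Val): 3 synonymous substitutions.
Codon 2 (GUG, Val): 3 synonymous substitutions.
Codon 3 (CUC, Leu): 3 synonymous substitutions.
Total: 3 + 3 + 3 = 9.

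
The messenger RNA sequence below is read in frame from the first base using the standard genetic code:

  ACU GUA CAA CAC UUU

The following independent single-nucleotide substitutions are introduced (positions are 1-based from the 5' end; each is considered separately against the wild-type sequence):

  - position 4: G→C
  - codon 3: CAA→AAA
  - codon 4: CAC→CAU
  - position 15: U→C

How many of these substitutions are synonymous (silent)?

2

Codon 2: GUA (Val) → CUA (Leu) — missense.
Codon 3: CAA (Gln) → AAA (Lys) — missense.
Codon 4: CAC (His) → CAU (His) — synonymous.
Codon 5: UUU (Phe) → UUC (Phe) — synonymous.
Synonymous: 2 of 4.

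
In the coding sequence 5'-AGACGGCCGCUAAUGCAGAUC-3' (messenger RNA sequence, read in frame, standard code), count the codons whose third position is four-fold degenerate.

Codon 1 AGA (Arg): third position 2-fold.
Codon 2 CGG (Arg): third position 4-fold.
Codon 3 CCG (Pro): third position 4-fold.
Codon 4 CUA (Leu): third position 4-fold.
Codon 5 AUG (Met): third position 1-fold.
Codon 6 CAG (Gln): third position 2-fold.
Codon 7 AUC (Ile): third position 3-fold.
Four-fold degenerate third positions: 3.

3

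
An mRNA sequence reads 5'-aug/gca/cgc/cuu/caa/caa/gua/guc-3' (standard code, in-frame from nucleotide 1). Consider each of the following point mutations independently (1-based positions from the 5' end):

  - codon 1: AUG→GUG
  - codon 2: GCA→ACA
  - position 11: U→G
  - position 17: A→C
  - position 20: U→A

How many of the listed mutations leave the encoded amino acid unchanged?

Codon 1: AUG (Met) → GUG (Val) — missense.
Codon 2: GCA (Ala) → ACA (Thr) — missense.
Codon 4: CUU (Leu) → CGU (Arg) — missense.
Codon 6: CAA (Gln) → CCA (Pro) — missense.
Codon 7: GUA (Val) → GAA (Glu) — missense.
Synonymous: 0 of 5.

0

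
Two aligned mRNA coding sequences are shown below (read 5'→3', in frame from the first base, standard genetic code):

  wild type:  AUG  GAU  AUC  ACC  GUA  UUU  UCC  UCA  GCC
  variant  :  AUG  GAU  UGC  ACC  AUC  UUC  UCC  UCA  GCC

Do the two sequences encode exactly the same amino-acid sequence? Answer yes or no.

no

Codon 1: AUG Met / AUG Met — identical.
Codon 2: GAU Asp / GAU Asp — identical.
Codon 3: AUC Ile / UGC Cys — nonsynonymous.
Codon 4: ACC Thr / ACC Thr — identical.
Codon 5: GUA Val / AUC Ile — nonsynonymous.
Codon 6: UUU Phe / UUC Phe — synonymous.
Codon 7: UCC Ser / UCC Ser — identical.
Codon 8: UCA Ser / UCA Ser — identical.
Codon 9: GCC Ala / GCC Ala — identical.
Nonsynonymous differences: 2 → different protein.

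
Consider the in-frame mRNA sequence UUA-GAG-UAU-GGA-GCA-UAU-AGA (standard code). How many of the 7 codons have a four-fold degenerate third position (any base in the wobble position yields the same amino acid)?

2

Codon 1 UUA (Leu): third position 2-fold.
Codon 2 GAG (Glu): third position 2-fold.
Codon 3 UAU (Tyr): third position 2-fold.
Codon 4 GGA (Gly): third position 4-fold.
Codon 5 GCA (Ala): third position 4-fold.
Codon 6 UAU (Tyr): third position 2-fold.
Codon 7 AGA (Arg): third position 2-fold.
Four-fold degenerate third positions: 2.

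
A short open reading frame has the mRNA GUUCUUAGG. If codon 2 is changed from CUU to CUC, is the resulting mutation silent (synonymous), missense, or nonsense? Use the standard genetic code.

Position 6 falls in codon 2: CUU → Leu.
After the substitution the codon is CUC → Leu.
Both encode Leu, so the change is synonymous.

silent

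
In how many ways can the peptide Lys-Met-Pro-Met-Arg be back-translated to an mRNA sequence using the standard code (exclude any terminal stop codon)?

48

Lys: 2 codons.
Met: 1 codon.
Pro: 4 codons.
Met: 1 codon.
Arg: 6 codons.
2 × 1 × 4 × 1 × 6 = 48.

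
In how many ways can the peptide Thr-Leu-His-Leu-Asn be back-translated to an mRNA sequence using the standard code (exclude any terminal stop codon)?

Thr: 4 codons.
Leu: 6 codons.
His: 2 codons.
Leu: 6 codons.
Asn: 2 codons.
4 × 6 × 2 × 6 × 2 = 576.

576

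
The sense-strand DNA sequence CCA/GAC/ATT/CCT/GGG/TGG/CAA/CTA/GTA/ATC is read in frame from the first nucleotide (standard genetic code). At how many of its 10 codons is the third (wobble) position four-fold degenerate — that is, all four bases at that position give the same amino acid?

Codon 1 CCA (Pro): third position 4-fold.
Codon 2 GAC (Asp): third position 2-fold.
Codon 3 ATT (Ile): third position 3-fold.
Codon 4 CCT (Pro): third position 4-fold.
Codon 5 GGG (Gly): third position 4-fold.
Codon 6 TGG (Trp): third position 1-fold.
Codon 7 CAA (Gln): third position 2-fold.
Codon 8 CTA (Leu): third position 4-fold.
Codon 9 GTA (Val): third position 4-fold.
Codon 10 ATC (Ile): third position 3-fold.
Four-fold degenerate third positions: 5.

5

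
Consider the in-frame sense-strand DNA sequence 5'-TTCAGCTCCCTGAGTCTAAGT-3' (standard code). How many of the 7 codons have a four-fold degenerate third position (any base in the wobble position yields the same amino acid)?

3

Codon 1 TTC (Phe): third position 2-fold.
Codon 2 AGC (Ser): third position 2-fold.
Codon 3 TCC (Ser): third position 4-fold.
Codon 4 CTG (Leu): third position 4-fold.
Codon 5 AGT (Ser): third position 2-fold.
Codon 6 CTA (Leu): third position 4-fold.
Codon 7 AGT (Ser): third position 2-fold.
Four-fold degenerate third positions: 3.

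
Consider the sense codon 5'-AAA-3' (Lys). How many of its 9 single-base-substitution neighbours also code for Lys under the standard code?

Position 1: none → 0 synonymous.
Position 2: none → 0 synonymous.
Position 3: AAG → 1 synonymous.
Total: 0 + 0 + 1 = 1.

1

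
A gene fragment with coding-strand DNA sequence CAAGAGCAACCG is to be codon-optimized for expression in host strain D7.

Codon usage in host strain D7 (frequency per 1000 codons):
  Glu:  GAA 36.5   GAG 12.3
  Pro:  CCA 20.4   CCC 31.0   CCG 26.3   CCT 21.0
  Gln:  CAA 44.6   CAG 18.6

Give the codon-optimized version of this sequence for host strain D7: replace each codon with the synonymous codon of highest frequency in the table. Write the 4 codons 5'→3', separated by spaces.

Codon 1 (Gln): best is CAA at 44.6.
Codon 2 (Glu): best is GAA at 36.5.
Codon 3 (Gln): best is CAA at 44.6.
Codon 4 (Pro): best is CCC at 31.0.

CAA GAA CAA CCC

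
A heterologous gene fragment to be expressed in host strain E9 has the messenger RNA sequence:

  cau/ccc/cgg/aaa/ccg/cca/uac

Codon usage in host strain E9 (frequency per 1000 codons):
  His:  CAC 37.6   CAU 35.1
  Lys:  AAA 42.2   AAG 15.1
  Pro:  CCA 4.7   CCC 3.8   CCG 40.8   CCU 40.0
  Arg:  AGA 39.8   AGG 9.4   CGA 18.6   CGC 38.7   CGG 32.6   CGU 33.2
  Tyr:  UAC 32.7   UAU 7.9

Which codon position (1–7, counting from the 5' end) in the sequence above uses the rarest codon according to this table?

Codon 1 CAU (His): 35.1 per 1000.
Codon 2 CCC (Pro): 3.8 per 1000.
Codon 3 CGG (Arg): 32.6 per 1000.
Codon 4 AAA (Lys): 42.2 per 1000.
Codon 5 CCG (Pro): 40.8 per 1000.
Codon 6 CCA (Pro): 4.7 per 1000.
Codon 7 UAC (Tyr): 32.7 per 1000.
Lowest frequency is 3.8 at codon 2.

2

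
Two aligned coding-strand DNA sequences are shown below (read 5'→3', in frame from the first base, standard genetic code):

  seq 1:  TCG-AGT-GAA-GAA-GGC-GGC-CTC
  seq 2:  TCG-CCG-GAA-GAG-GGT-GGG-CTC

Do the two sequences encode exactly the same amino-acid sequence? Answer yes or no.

Codon 1: TCG Ser / TCG Ser — identical.
Codon 2: AGT Ser / CCG Pro — nonsynonymous.
Codon 3: GAA Glu / GAA Glu — identical.
Codon 4: GAA Glu / GAG Glu — synonymous.
Codon 5: GGC Gly / GGT Gly — synonymous.
Codon 6: GGC Gly / GGG Gly — synonymous.
Codon 7: CTC Leu / CTC Leu — identical.
Nonsynonymous differences: 1 → different protein.

no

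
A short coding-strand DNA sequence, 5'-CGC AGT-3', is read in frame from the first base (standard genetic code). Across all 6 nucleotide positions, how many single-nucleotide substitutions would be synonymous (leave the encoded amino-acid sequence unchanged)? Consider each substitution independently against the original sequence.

Codon 1 (CGC, Arg): 3 synonymous substitutions.
Codon 2 (AGT, Ser): 1 synonymous substitution.
Total: 3 + 1 = 4.

4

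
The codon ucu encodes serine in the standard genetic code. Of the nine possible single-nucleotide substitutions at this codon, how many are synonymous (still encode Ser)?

3

Position 1: none → 0 synonymous.
Position 2: none → 0 synonymous.
Position 3: UCC, UCA, UCG → 3 synonymous.
Total: 0 + 0 + 3 = 3.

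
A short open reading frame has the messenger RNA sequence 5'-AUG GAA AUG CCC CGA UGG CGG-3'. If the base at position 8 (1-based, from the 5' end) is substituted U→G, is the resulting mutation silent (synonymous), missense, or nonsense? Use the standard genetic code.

missense

Position 8 falls in codon 3: AUG → Met.
After the substitution the codon is AGG → Arg.
Met ≠ Arg, so this is a missense mutation.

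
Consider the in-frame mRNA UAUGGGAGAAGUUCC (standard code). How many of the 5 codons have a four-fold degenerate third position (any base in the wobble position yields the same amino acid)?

2

Codon 1 UAU (Tyr): third position 2-fold.
Codon 2 GGG (Gly): third position 4-fold.
Codon 3 AGA (Arg): third position 2-fold.
Codon 4 AGU (Ser): third position 2-fold.
Codon 5 UCC (Ser): third position 4-fold.
Four-fold degenerate third positions: 2.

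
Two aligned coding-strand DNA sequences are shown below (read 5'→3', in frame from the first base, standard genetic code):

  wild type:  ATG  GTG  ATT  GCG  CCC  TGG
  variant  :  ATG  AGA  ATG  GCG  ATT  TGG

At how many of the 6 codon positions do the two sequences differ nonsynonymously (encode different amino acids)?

Codon 1: ATG Met / ATG Met — identical.
Codon 2: GTG Val / AGA Arg — nonsynonymous.
Codon 3: ATT Ile / ATG Met — nonsynonymous.
Codon 4: GCG Ala / GCG Ala — identical.
Codon 5: CCC Pro / ATT Ile — nonsynonymous.
Codon 6: TGG Trp / TGG Trp — identical.
Nonsynonymous differences: 3.

3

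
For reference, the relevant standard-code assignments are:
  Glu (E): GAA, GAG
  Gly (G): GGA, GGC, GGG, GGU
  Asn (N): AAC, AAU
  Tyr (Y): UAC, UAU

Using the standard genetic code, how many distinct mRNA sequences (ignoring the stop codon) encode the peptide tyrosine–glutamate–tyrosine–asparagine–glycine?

64

Tyr: 2 codons.
Glu: 2 codons.
Tyr: 2 codons.
Asn: 2 codons.
Gly: 4 codons.
2 × 2 × 2 × 2 × 4 = 64.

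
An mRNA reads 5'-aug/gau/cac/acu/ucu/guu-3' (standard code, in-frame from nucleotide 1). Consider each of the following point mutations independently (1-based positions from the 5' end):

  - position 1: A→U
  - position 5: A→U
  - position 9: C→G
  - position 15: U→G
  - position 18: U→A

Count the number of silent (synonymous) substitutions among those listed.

2

Codon 1: AUG (Met) → UUG (Leu) — missense.
Codon 2: GAU (Asp) → GUU (Val) — missense.
Codon 3: CAC (His) → CAG (Gln) — missense.
Codon 5: UCU (Ser) → UCG (Ser) — synonymous.
Codon 6: GUU (Val) → GUA (Val) — synonymous.
Synonymous: 2 of 5.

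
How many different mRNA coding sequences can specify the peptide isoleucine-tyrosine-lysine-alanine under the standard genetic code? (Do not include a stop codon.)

48

Ile: 3 codons.
Tyr: 2 codons.
Lys: 2 codons.
Ala: 4 codons.
3 × 2 × 2 × 4 = 48.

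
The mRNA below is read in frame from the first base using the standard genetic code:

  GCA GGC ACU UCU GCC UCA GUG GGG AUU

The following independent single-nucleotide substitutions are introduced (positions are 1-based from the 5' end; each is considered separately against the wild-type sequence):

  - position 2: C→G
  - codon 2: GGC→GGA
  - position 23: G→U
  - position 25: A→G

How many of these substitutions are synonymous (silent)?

1

Codon 1: GCA (Ala) → GGA (Gly) — missense.
Codon 2: GGC (Gly) → GGA (Gly) — synonymous.
Codon 8: GGG (Gly) → GUG (Val) — missense.
Codon 9: AUU (Ile) → GUU (Val) — missense.
Synonymous: 1 of 4.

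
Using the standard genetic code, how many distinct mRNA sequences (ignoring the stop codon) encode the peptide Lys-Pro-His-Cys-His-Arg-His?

768

Lys: 2 codons.
Pro: 4 codons.
His: 2 codons.
Cys: 2 codons.
His: 2 codons.
Arg: 6 codons.
His: 2 codons.
2 × 4 × 2 × 2 × 2 × 6 × 2 = 768.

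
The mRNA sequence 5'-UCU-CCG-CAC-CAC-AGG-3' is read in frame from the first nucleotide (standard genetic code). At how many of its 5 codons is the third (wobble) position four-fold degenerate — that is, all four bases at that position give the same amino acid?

2

Codon 1 UCU (Ser): third position 4-fold.
Codon 2 CCG (Pro): third position 4-fold.
Codon 3 CAC (His): third position 2-fold.
Codon 4 CAC (His): third position 2-fold.
Codon 5 AGG (Arg): third position 2-fold.
Four-fold degenerate third positions: 2.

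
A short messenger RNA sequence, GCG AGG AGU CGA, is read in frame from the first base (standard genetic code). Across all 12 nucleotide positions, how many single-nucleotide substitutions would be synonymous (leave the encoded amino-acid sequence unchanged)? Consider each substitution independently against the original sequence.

Codon 1 (GCG, Ala): 3 synonymous substitutions.
Codon 2 (AGG, Arg): 2 synonymous substitutions.
Codon 3 (AGU, Ser): 1 synonymous substitution.
Codon 4 (CGA, Arg): 4 synonymous substitutions.
Total: 3 + 2 + 1 + 4 = 10.

10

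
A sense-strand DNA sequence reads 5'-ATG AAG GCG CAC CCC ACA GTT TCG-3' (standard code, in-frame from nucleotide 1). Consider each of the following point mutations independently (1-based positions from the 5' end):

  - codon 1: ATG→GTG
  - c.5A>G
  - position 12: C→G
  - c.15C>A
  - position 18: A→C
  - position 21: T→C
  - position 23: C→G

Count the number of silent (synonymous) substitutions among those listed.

3

Codon 1: ATG (Met) → GTG (Val) — missense.
Codon 2: AAG (Lys) → AGG (Arg) — missense.
Codon 4: CAC (His) → CAG (Gln) — missense.
Codon 5: CCC (Pro) → CCA (Pro) — synonymous.
Codon 6: ACA (Thr) → ACC (Thr) — synonymous.
Codon 7: GTT (Val) → GTC (Val) — synonymous.
Codon 8: TCG (Ser) → TGG (Trp) — missense.
Synonymous: 3 of 7.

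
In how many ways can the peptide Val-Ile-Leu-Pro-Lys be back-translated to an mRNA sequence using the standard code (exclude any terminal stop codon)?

Val: 4 codons.
Ile: 3 codons.
Leu: 6 codons.
Pro: 4 codons.
Lys: 2 codons.
4 × 3 × 6 × 4 × 2 = 576.

576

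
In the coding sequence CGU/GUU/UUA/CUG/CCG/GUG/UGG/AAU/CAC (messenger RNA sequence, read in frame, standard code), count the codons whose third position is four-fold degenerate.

5

Codon 1 CGU (Arg): third position 4-fold.
Codon 2 GUU (Val): third position 4-fold.
Codon 3 UUA (Leu): third position 2-fold.
Codon 4 CUG (Leu): third position 4-fold.
Codon 5 CCG (Pro): third position 4-fold.
Codon 6 GUG (Val): third position 4-fold.
Codon 7 UGG (Trp): third position 1-fold.
Codon 8 AAU (Asn): third position 2-fold.
Codon 9 CAC (His): third position 2-fold.
Four-fold degenerate third positions: 5.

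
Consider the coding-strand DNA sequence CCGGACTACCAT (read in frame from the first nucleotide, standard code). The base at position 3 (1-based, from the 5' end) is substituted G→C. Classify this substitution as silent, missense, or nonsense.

Position 3 falls in codon 1: CCG → Pro.
After the substitution the codon is CCC → Pro.
Both encode Pro, so the change is synonymous.

silent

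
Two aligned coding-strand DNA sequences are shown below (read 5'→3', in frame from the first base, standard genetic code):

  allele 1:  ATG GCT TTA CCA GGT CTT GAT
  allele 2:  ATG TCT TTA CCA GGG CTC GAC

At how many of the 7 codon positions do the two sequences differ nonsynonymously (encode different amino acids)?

1

Codon 1: ATG Met / ATG Met — identical.
Codon 2: GCT Ala / TCT Ser — nonsynonymous.
Codon 3: TTA Leu / TTA Leu — identical.
Codon 4: CCA Pro / CCA Pro — identical.
Codon 5: GGT Gly / GGG Gly — synonymous.
Codon 6: CTT Leu / CTC Leu — synonymous.
Codon 7: GAT Asp / GAC Asp — synonymous.
Nonsynonymous differences: 1.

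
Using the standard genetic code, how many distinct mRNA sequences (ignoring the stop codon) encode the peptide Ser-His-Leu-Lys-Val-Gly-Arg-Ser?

82944

Ser: 6 codons.
His: 2 codons.
Leu: 6 codons.
Lys: 2 codons.
Val: 4 codons.
Gly: 4 codons.
Arg: 6 codons.
Ser: 6 codons.
6 × 2 × 6 × 2 × 4 × 4 × 6 × 6 = 82944.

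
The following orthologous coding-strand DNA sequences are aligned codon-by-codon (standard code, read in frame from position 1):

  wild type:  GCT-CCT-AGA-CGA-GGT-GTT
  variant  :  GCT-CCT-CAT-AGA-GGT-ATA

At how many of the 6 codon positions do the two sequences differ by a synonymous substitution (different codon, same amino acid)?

1

Codon 1: GCT Ala / GCT Ala — identical.
Codon 2: CCT Pro / CCT Pro — identical.
Codon 3: AGA Arg / CAT His — nonsynonymous.
Codon 4: CGA Arg / AGA Arg — synonymous.
Codon 5: GGT Gly / GGT Gly — identical.
Codon 6: GTT Val / ATA Ile — nonsynonymous.
Synonymous differences: 1.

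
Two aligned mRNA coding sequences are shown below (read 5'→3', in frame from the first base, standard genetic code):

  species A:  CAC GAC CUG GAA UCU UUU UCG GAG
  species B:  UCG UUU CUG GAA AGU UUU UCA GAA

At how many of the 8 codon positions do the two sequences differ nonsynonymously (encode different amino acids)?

Codon 1: CAC His / UCG Ser — nonsynonymous.
Codon 2: GAC Asp / UUU Phe — nonsynonymous.
Codon 3: CUG Leu / CUG Leu — identical.
Codon 4: GAA Glu / GAA Glu — identical.
Codon 5: UCU Ser / AGU Ser — synonymous.
Codon 6: UUU Phe / UUU Phe — identical.
Codon 7: UCG Ser / UCA Ser — synonymous.
Codon 8: GAG Glu / GAA Glu — synonymous.
Nonsynonymous differences: 2.

2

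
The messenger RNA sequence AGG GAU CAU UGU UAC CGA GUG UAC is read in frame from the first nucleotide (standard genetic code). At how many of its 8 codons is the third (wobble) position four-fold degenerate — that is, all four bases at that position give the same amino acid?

2

Codon 1 AGG (Arg): third position 2-fold.
Codon 2 GAU (Asp): third position 2-fold.
Codon 3 CAU (His): third position 2-fold.
Codon 4 UGU (Cys): third position 2-fold.
Codon 5 UAC (Tyr): third position 2-fold.
Codon 6 CGA (Arg): third position 4-fold.
Codon 7 GUG (Val): third position 4-fold.
Codon 8 UAC (Tyr): third position 2-fold.
Four-fold degenerate third positions: 2.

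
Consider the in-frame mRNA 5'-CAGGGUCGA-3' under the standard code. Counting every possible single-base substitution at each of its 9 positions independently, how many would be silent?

8

Codon 1 (CAG, Gln): 1 synonymous substitution.
Codon 2 (GGU, Gly): 3 synonymous substitutions.
Codon 3 (CGA, Arg): 4 synonymous substitutions.
Total: 1 + 3 + 4 = 8.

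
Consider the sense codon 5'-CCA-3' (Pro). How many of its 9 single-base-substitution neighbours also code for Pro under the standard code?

Position 1: none → 0 synonymous.
Position 2: none → 0 synonymous.
Position 3: CCU, CCC, CCG → 3 synonymous.
Total: 0 + 0 + 3 = 3.

3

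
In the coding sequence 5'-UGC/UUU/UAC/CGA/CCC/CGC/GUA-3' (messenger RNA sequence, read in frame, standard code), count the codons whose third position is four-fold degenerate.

4

Codon 1 UGC (Cys): third position 2-fold.
Codon 2 UUU (Phe): third position 2-fold.
Codon 3 UAC (Tyr): third position 2-fold.
Codon 4 CGA (Arg): third position 4-fold.
Codon 5 CCC (Pro): third position 4-fold.
Codon 6 CGC (Arg): third position 4-fold.
Codon 7 GUA (Val): third position 4-fold.
Four-fold degenerate third positions: 4.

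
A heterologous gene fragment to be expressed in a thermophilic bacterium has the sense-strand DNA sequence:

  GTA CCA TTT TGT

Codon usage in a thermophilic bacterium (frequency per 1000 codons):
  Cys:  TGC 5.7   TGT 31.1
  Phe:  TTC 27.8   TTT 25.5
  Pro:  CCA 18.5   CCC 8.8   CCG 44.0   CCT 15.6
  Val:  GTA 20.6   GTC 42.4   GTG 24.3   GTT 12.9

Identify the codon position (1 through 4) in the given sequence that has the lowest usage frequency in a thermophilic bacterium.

Codon 1 GTA (Val): 20.6 per 1000.
Codon 2 CCA (Pro): 18.5 per 1000.
Codon 3 TTT (Phe): 25.5 per 1000.
Codon 4 TGT (Cys): 31.1 per 1000.
Lowest frequency is 18.5 at codon 2.

2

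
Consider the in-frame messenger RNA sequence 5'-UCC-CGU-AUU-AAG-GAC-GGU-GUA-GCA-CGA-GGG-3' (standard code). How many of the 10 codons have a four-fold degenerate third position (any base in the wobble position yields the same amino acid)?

7

Codon 1 UCC (Ser): third position 4-fold.
Codon 2 CGU (Arg): third position 4-fold.
Codon 3 AUU (Ile): third position 3-fold.
Codon 4 AAG (Lys): third position 2-fold.
Codon 5 GAC (Asp): third position 2-fold.
Codon 6 GGU (Gly): third position 4-fold.
Codon 7 GUA (Val): third position 4-fold.
Codon 8 GCA (Ala): third position 4-fold.
Codon 9 CGA (Arg): third position 4-fold.
Codon 10 GGG (Gly): third position 4-fold.
Four-fold degenerate third positions: 7.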